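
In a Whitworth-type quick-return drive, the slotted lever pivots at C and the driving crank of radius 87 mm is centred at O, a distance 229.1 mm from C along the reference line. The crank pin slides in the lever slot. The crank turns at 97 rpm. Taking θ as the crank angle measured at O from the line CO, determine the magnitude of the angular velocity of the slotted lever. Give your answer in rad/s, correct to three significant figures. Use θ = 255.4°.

0.517

ω = 10.16 rad/s (from 97 rpm).
Crank pin A relative to C: A = (d + r cosθ, r sinθ); lever angle φ = atan2(r sinθ, d + r cosθ).
Differentiating tanφ: φ̇ = rω(d cosθ + r)/(d² + r² + 2dr cosθ).
d² + r² + 2dr cosθ = |CA|² = 0.0500075 m²;  d cosθ + r = +0.029251 m.
|ω_lever| = |0.087·10.16·+0.029251| / 0.0500075 = 0.51692 rad/s.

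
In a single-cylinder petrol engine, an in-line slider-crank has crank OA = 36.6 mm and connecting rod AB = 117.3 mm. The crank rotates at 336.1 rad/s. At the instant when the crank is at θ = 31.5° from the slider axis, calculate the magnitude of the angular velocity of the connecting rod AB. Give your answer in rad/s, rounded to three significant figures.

90.6

ω = 336.1 rad/s
The rod makes angle φ with the slider axis where L sinφ = r sinθ; differentiating, L cosφ·φ̇ = r ω cosθ.
L cosφ = √(L² − r² sin²θ) = 0.11573 m.
|ω_rod| = r ω |cosθ| / √(L² − r² sin²θ) = 0.0366·336.1·0.85264/0.11573 = 90.629 rad/s.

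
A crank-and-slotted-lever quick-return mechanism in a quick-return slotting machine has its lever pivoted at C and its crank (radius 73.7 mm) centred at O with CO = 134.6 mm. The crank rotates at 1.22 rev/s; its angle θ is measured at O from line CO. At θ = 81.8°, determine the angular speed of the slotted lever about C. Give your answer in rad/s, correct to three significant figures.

1.99

ω = 7.665 rad/s (from 1.22 rev/s).
Crank pin A relative to C: A = (d + r cosθ, r sinθ); lever angle φ = atan2(r sinθ, d + r cosθ).
Differentiating tanφ: φ̇ = rω(d cosθ + r)/(d² + r² + 2dr cosθ).
d² + r² + 2dr cosθ = |CA|² = 0.0263786 m²;  d cosθ + r = +0.092898 m.
|ω_lever| = |0.0737·7.665·+0.092898| / 0.0263786 = 1.9896 rad/s.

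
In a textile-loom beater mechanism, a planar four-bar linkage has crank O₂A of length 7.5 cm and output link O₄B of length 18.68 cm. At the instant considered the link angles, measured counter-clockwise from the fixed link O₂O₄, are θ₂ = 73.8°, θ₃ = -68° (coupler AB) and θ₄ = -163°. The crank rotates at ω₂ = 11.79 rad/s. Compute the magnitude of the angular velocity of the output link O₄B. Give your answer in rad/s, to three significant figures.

2.94

ω₂ = 11.79 rad/s
Differentiating the loop-closure r₂e^{iθ₂}+r₃e^{iθ₃}=r₁+r₄e^{iθ₄} gives r₂ω₂e^{iθ₂}+r₃ω₃e^{iθ₃}=r₄ω₄e^{iθ₄}.
Eliminating the other unknown: ω₄ = r₂ω₂ sin(θ₂−θ₃) / [r₄ sin(θ₄−θ₃)].
Numerator sine = +0.61841; denominator sine = -0.99619.
Result = 0.075·11.79·(+0.61841) / (0.1868·(-0.99619)) = -2.9385 rad/s; magnitude 2.9385 rad/s.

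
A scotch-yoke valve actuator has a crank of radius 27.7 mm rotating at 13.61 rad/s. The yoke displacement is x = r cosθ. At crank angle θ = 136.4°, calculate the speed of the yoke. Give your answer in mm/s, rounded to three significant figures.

260

ω = 13.61 rad/s
x = r cosθ ⇒ ẋ = −rω sinθ.
|v| = rω|sinθ| = 0.0277·13.61·|sin 136.4°| = 0.25998 m/s = 259.98 mm/s.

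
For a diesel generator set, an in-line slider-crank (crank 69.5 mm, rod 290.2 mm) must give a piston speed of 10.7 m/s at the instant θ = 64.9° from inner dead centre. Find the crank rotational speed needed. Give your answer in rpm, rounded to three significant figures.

1470

For an in-line slider-crank, |v_piston| = rω|sinθ|·[1 + r cosθ/√(L² − r² sin²θ)].
With r = 0.0695 m, L = 0.2902 m, θ = 64.9°: the bracketed kinematic factor |dx/dθ| = 0.069487 m.
ω = v/|dx/dθ| = 10.7/0.069487 = 153.99 rad/s.
N = 60ω/(2π) = 1470.5 rpm.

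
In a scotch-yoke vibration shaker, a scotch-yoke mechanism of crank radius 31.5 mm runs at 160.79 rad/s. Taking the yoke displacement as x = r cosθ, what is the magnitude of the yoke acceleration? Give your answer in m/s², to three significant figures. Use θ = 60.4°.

ω = 160.8 rad/s
x = r cosθ ⇒ ẍ = −rω² cosθ (ω constant).
|a| = rω²|cosθ| = 0.0315·(160.8)²·|cos 60.4°| = 402.26 m/s².

402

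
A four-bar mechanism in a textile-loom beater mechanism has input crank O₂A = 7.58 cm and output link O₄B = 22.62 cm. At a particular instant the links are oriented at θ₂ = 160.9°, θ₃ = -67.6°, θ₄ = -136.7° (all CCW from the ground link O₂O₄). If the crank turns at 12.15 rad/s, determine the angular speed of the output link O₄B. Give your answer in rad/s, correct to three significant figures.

ω₂ = 12.15 rad/s
Differentiating the loop-closure r₂e^{iθ₂}+r₃e^{iθ₃}=r₁+r₄e^{iθ₄} gives r₂ω₂e^{iθ₂}+r₃ω₃e^{iθ₃}=r₄ω₄e^{iθ₄}.
Eliminating the other unknown: ω₄ = r₂ω₂ sin(θ₂−θ₃) / [r₄ sin(θ₄−θ₃)].
Numerator sine = -0.74896; denominator sine = -0.93420.
Result = 0.0758·12.15·(-0.74896) / (0.2262·(-0.93420)) = +3.2641 rad/s; magnitude 3.2641 rad/s.

3.26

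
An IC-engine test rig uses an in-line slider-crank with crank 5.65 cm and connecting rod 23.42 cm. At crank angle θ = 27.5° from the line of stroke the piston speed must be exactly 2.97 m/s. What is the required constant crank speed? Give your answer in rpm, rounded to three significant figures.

894

For an in-line slider-crank, |v_piston| = rω|sinθ|·[1 + r cosθ/√(L² − r² sin²θ)].
With r = 0.0565 m, L = 0.2342 m, θ = 27.5°: the bracketed kinematic factor |dx/dθ| = 0.031706 m.
ω = v/|dx/dθ| = 2.97/0.031706 = 93.672 rad/s.
N = 60ω/(2π) = 894.5 rpm.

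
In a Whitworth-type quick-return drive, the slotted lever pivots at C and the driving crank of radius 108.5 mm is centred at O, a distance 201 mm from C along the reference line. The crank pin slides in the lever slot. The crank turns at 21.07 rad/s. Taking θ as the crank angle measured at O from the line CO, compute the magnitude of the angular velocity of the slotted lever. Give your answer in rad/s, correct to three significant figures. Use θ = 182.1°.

ω = 21.07 rad/s
Crank pin A relative to C: A = (d + r cosθ, r sinθ); lever angle φ = atan2(r sinθ, d + r cosθ).
Differentiating tanφ: φ̇ = rω(d cosθ + r)/(d² + r² + 2dr cosθ).
d² + r² + 2dr cosθ = |CA|² = 0.00858554 m²;  d cosθ + r = -0.092365 m.
|ω_lever| = |0.1085·21.07·-0.092365| / 0.00858554 = 24.594 rad/s.

24.6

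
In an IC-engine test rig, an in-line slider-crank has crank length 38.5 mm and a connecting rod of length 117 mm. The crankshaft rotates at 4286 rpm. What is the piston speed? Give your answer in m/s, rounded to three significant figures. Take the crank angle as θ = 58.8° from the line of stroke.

17.4

ω = 2π·4286/60 = 448.8 rad/s
For an in-line slider-crank, x = r cosθ + √(L² − r² sin²θ), so v = −rω sinθ·[1 + r cosθ/√(L² − r² sin²θ)].
With r = 0.0385 m, L = 0.117 m, θ = 58.8°: √(L² − r² sin²θ) = 0.11227 m.
v = −0.0385·448.8·0.85536·[1 + 0.0385·0.51803/0.11227] = -17.406 m/s.
|v| = 17.406 m/s.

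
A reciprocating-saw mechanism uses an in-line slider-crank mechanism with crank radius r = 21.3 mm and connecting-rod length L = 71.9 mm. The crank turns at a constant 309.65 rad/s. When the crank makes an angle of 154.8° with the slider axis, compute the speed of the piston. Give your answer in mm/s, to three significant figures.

2050

ω = 309.6 rad/s
For an in-line slider-crank, x = r cosθ + √(L² − r² sin²θ), so v = −rω sinθ·[1 + r cosθ/√(L² − r² sin²θ)].
With r = 0.0213 m, L = 0.0719 m, θ = 154.8°: √(L² − r² sin²θ) = 0.071326 m.
v = −0.0213·309.6·0.42578·[1 + 0.0213·-0.90483/0.071326] = -2.0494 m/s.
|v| = 2.0494 m/s = 2049.4 mm/s.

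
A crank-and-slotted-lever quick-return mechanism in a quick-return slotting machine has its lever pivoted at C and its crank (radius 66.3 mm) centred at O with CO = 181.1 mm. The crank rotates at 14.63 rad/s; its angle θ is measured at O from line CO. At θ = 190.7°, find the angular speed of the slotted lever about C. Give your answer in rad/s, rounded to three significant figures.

7.97

ω = 14.63 rad/s
Crank pin A relative to C: A = (d + r cosθ, r sinθ); lever angle φ = atan2(r sinθ, d + r cosθ).
Differentiating tanφ: φ̇ = rω(d cosθ + r)/(d² + r² + 2dr cosθ).
d² + r² + 2dr cosθ = |CA|² = 0.0135966 m²;  d cosθ + r = -0.11165 m.
|ω_lever| = |0.0663·14.63·-0.11165| / 0.0135966 = 7.9651 rad/s.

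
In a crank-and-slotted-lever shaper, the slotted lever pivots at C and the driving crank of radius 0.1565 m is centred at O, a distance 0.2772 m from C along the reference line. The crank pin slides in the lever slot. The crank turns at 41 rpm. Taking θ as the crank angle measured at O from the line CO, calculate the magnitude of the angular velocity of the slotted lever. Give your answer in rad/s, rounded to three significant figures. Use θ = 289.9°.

1.29

ω = 4.294 rad/s (from 41 rpm).
Crank pin A relative to C: A = (d + r cosθ, r sinθ); lever angle φ = atan2(r sinθ, d + r cosθ).
Differentiating tanφ: φ̇ = rω(d cosθ + r)/(d² + r² + 2dr cosθ).
d² + r² + 2dr cosθ = |CA|² = 0.130865 m²;  d cosθ + r = +0.25085 m.
|ω_lever| = |0.1565·4.294·+0.25085| / 0.130865 = 1.288 rad/s.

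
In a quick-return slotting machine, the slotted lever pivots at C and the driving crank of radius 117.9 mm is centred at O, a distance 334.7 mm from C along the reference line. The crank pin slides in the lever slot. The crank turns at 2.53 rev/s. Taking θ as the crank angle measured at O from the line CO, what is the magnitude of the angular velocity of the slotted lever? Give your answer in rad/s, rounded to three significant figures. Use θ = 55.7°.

3.37

ω = 15.9 rad/s (from 2.53 rev/s).
Crank pin A relative to C: A = (d + r cosθ, r sinθ); lever angle φ = atan2(r sinθ, d + r cosθ).
Differentiating tanφ: φ̇ = rω(d cosθ + r)/(d² + r² + 2dr cosθ).
d² + r² + 2dr cosθ = |CA|² = 0.170399 m²;  d cosθ + r = +0.30651 m.
|ω_lever| = |0.1179·15.9·+0.30651| / 0.170399 = 3.3713 rad/s.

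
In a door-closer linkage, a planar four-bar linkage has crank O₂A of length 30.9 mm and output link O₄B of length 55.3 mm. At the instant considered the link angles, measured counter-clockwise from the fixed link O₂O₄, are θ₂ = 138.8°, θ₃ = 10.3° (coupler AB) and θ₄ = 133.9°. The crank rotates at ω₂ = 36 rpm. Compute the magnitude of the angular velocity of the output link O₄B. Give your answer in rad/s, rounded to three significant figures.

1.98

ω₂ = 3.77 rad/s (from 36 rpm).
Differentiating the loop-closure r₂e^{iθ₂}+r₃e^{iθ₃}=r₁+r₄e^{iθ₄} gives r₂ω₂e^{iθ₂}+r₃ω₃e^{iθ₃}=r₄ω₄e^{iθ₄}.
Eliminating the other unknown: ω₄ = r₂ω₂ sin(θ₂−θ₃) / [r₄ sin(θ₄−θ₃)].
Numerator sine = +0.78261; denominator sine = +0.83292.
Result = 0.0309·3.77·(+0.78261) / (0.0553·(+0.83292)) = +1.9793 rad/s; magnitude 1.9793 rad/s.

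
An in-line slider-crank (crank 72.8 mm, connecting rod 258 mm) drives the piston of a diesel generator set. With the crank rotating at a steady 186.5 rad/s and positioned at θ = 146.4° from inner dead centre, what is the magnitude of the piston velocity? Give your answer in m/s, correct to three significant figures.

5.73

ω = 186.5 rad/s
For an in-line slider-crank, x = r cosθ + √(L² − r² sin²θ), so v = −rω sinθ·[1 + r cosθ/√(L² − r² sin²θ)].
With r = 0.0728 m, L = 0.258 m, θ = 146.4°: √(L² − r² sin²θ) = 0.25484 m.
v = −0.0728·186.5·0.55339·[1 + 0.0728·-0.83292/0.25484] = -5.7257 m/s.
|v| = 5.7257 m/s.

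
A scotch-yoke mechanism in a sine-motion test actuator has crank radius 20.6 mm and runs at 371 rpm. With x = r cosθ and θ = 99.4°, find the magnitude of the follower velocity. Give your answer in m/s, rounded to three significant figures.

0.790

ω = 38.85 rad/s (from 371 rpm).
x = r cosθ ⇒ ẋ = −rω sinθ.
|v| = rω|sinθ| = 0.0206·38.85·|sin 99.4°| = 0.78958 m/s.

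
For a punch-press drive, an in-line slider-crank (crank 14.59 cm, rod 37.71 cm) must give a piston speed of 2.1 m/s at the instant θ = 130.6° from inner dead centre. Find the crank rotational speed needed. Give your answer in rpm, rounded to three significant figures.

246

For an in-line slider-crank, |v_piston| = rω|sinθ|·[1 + r cosθ/√(L² − r² sin²θ)].
With r = 0.1459 m, L = 0.3771 m, θ = 130.6°: the bracketed kinematic factor |dx/dθ| = 0.081598 m.
ω = v/|dx/dθ| = 2.1/0.081598 = 25.736 rad/s.
N = 60ω/(2π) = 245.76 rpm.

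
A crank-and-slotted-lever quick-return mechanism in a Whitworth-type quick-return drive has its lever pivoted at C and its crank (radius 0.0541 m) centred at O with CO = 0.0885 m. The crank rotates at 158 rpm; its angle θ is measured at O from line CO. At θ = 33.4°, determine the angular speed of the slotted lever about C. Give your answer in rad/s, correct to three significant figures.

ω = 16.55 rad/s (from 158 rpm).
Crank pin A relative to C: A = (d + r cosθ, r sinθ); lever angle φ = atan2(r sinθ, d + r cosθ).
Differentiating tanφ: φ̇ = rω(d cosθ + r)/(d² + r² + 2dr cosθ).
d² + r² + 2dr cosθ = |CA|² = 0.0187533 m²;  d cosθ + r = +0.12798 m.
|ω_lever| = |0.0541·16.55·+0.12798| / 0.0187533 = 6.1089 rad/s.

6.11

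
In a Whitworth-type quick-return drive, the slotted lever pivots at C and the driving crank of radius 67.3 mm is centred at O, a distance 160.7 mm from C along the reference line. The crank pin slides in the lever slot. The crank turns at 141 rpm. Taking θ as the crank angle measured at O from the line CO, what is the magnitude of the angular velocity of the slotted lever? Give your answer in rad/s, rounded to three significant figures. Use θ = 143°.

4.64

ω = 14.77 rad/s (from 141 rpm).
Crank pin A relative to C: A = (d + r cosθ, r sinθ); lever angle φ = atan2(r sinθ, d + r cosθ).
Differentiating tanφ: φ̇ = rω(d cosθ + r)/(d² + r² + 2dr cosθ).
d² + r² + 2dr cosθ = |CA|² = 0.0130791 m²;  d cosθ + r = -0.061041 m.
|ω_lever| = |0.0673·14.77·-0.061041| / 0.0130791 = 4.6377 rad/s.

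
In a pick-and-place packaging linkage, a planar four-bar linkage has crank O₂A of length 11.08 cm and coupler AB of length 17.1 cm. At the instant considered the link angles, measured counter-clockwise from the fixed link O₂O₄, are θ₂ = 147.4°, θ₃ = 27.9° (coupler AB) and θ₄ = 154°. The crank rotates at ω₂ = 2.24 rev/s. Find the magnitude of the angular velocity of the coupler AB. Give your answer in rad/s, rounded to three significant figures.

1.30

ω₂ = 14.07 rad/s (from 2.24 rev/s).
Differentiating the loop-closure r₂e^{iθ₂}+r₃e^{iθ₃}=r₁+r₄e^{iθ₄} gives r₂ω₂e^{iθ₂}+r₃ω₃e^{iθ₃}=r₄ω₄e^{iθ₄}.
Eliminating the other unknown: ω₃ = r₂ω₂ sin(θ₄−θ₂) / [r₃ sin(θ₃−θ₄)].
Numerator sine = +0.11494; denominator sine = -0.80799.
Result = 0.1108·14.07·(+0.11494) / (0.171·(-0.80799)) = -1.2973 rad/s; magnitude 1.2973 rad/s.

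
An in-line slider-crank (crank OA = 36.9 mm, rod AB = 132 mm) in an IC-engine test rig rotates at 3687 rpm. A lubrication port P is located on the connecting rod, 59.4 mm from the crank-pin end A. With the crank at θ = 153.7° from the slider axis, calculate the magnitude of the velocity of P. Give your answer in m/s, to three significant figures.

8.98

ω = 386.1 rad/s.  Crank-pin speed |V_A| = rω = 14.247 m/s, perpendicular to OA.
Rod angle: sinφ = −(r/L) sinθ ⇒ φ = -7.115°; ω_rod = −rω cosθ/√(L²−r²sin²θ) = +97.511 rad/s.
V_P = V_A + ω_rod × AP, with AP = 0.0594 m along the rod.
Components: V_Px = −rω sinθ − a·ω_rod·sinφ = -5.5951 m/s;  V_Py = rω cosθ + a·ω_rod·cosφ = -7.0248 m/s.
|V_P| = √(V_Px² + V_Py²) = 8.9807 m/s.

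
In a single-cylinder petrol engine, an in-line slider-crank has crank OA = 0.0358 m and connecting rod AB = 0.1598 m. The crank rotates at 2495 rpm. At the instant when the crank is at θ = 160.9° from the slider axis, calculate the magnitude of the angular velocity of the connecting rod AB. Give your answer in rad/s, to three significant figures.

55.5

ω = 261.3 rad/s (converted from 2495 rpm).
The rod makes angle φ with the slider axis where L sinφ = r sinθ; differentiating, L cosφ·φ̇ = r ω cosθ.
L cosφ = √(L² − r² sin²θ) = 0.15937 m.
|ω_rod| = r ω |cosθ| / √(L² − r² sin²θ) = 0.0358·261.3·0.94495/0.15937 = 55.461 rad/s.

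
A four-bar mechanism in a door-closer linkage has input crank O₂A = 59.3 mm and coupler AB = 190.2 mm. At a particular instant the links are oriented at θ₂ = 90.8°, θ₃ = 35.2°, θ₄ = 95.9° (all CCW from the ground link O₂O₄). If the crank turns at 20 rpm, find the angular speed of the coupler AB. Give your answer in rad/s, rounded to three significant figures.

ω₂ = 2.094 rad/s (from 20 rpm).
Differentiating the loop-closure r₂e^{iθ₂}+r₃e^{iθ₃}=r₁+r₄e^{iθ₄} gives r₂ω₂e^{iθ₂}+r₃ω₃e^{iθ₃}=r₄ω₄e^{iθ₄}.
Eliminating the other unknown: ω₃ = r₂ω₂ sin(θ₄−θ₂) / [r₃ sin(θ₃−θ₄)].
Numerator sine = +0.08889; denominator sine = -0.87207.
Result = 0.0593·2.094·(+0.08889) / (0.1902·(-0.87207)) = -0.066562 rad/s; magnitude 0.066562 rad/s.

0.0666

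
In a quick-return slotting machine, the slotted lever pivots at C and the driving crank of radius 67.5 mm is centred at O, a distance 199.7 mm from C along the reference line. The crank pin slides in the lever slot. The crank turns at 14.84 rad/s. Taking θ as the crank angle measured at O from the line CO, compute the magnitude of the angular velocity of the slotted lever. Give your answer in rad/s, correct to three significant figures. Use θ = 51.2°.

3.15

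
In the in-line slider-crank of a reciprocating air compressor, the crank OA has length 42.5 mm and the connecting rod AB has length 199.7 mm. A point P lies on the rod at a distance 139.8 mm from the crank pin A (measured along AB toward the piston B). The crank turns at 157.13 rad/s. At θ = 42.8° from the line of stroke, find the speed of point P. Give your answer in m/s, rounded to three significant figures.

5.25

ω = 157.1 rad/s.  Crank-pin speed |V_A| = rω = 6.678 m/s, perpendicular to OA.
Rod angle: sinφ = −(r/L) sinθ ⇒ φ = -8.314°; ω_rod = −rω cosθ/√(L²−r²sin²θ) = -24.797 rad/s.
V_P = V_A + ω_rod × AP, with AP = 0.1398 m along the rod.
Components: V_Px = −rω sinθ − a·ω_rod·sinφ = -5.0386 m/s;  V_Py = rω cosθ + a·ω_rod·cosφ = +1.4697 m/s.
|V_P| = √(V_Px² + V_Py²) = 5.2486 m/s.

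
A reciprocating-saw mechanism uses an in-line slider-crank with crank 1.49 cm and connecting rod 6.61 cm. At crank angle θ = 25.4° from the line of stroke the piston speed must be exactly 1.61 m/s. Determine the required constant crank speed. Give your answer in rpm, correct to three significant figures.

For an in-line slider-crank, |v_piston| = rω|sinθ|·[1 + r cosθ/√(L² − r² sin²θ)].
With r = 0.0149 m, L = 0.0661 m, θ = 25.4°: the bracketed kinematic factor |dx/dθ| = 0.0076987 m.
ω = v/|dx/dθ| = 1.61/0.0076987 = 209.13 rad/s.
N = 60ω/(2π) = 1997 rpm.

2000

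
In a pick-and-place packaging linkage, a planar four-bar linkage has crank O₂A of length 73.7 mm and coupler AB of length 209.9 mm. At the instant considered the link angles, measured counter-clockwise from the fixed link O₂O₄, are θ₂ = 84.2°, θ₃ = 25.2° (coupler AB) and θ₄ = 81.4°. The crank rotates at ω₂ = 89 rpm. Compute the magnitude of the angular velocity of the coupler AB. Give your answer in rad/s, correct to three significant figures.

ω₂ = 9.32 rad/s (from 89 rpm).
Differentiating the loop-closure r₂e^{iθ₂}+r₃e^{iθ₃}=r₁+r₄e^{iθ₄} gives r₂ω₂e^{iθ₂}+r₃ω₃e^{iθ₃}=r₄ω₄e^{iθ₄}.
Eliminating the other unknown: ω₃ = r₂ω₂ sin(θ₄−θ₂) / [r₃ sin(θ₃−θ₄)].
Numerator sine = -0.04885; denominator sine = -0.83098.
Result = 0.0737·9.32·(-0.04885) / (0.2099·(-0.83098)) = +0.19237 rad/s; magnitude 0.19237 rad/s.

0.192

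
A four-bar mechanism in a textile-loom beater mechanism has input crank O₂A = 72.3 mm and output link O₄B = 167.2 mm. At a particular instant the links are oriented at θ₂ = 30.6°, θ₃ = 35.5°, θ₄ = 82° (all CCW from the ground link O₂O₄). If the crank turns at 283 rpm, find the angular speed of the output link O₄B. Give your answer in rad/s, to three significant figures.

1.51

ω₂ = 29.64 rad/s (from 283 rpm).
Differentiating the loop-closure r₂e^{iθ₂}+r₃e^{iθ₃}=r₁+r₄e^{iθ₄} gives r₂ω₂e^{iθ₂}+r₃ω₃e^{iθ₃}=r₄ω₄e^{iθ₄}.
Eliminating the other unknown: ω₄ = r₂ω₂ sin(θ₂−θ₃) / [r₄ sin(θ₄−θ₃)].
Numerator sine = -0.08542; denominator sine = +0.72537.
Result = 0.0723·29.64·(-0.08542) / (0.1672·(+0.72537)) = -1.509 rad/s; magnitude 1.509 rad/s.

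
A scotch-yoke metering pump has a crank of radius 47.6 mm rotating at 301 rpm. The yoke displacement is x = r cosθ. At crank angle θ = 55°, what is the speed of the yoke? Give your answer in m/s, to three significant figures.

ω = 31.52 rad/s (from 301 rpm).
x = r cosθ ⇒ ẋ = −rω sinθ.
|v| = rω|sinθ| = 0.0476·31.52·|sin 55°| = 1.229 m/s.

1.23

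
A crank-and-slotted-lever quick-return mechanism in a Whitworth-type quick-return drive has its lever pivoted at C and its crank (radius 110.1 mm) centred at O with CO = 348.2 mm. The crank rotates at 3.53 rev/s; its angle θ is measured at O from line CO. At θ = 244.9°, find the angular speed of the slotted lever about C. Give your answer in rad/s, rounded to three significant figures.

0.911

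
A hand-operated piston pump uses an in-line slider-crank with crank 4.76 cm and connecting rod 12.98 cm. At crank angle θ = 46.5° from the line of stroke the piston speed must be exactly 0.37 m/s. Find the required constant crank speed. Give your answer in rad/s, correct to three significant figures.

For an in-line slider-crank, |v_piston| = rω|sinθ|·[1 + r cosθ/√(L² − r² sin²θ)].
With r = 0.0476 m, L = 0.1298 m, θ = 46.5°: the bracketed kinematic factor |dx/dθ| = 0.04357 m.
ω = v/|dx/dθ| = 0.37/0.04357 = 8.4922 rad/s.

8.49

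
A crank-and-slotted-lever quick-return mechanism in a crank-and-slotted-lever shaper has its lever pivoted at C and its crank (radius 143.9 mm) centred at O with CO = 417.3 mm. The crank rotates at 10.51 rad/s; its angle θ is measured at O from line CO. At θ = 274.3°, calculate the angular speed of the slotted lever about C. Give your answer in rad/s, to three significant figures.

1.30

ω = 10.51 rad/s
Crank pin A relative to C: A = (d + r cosθ, r sinθ); lever angle φ = atan2(r sinθ, d + r cosθ).
Differentiating tanφ: φ̇ = rω(d cosθ + r)/(d² + r² + 2dr cosθ).
d² + r² + 2dr cosθ = |CA|² = 0.203851 m²;  d cosθ + r = +0.17519 m.
|ω_lever| = |0.1439·10.51·+0.17519| / 0.203851 = 1.2997 rad/s.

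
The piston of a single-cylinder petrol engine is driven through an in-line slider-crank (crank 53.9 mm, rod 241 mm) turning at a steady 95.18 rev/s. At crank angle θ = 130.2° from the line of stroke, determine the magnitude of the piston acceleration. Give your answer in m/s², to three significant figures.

13100

ω = 2π·95.2 = 598 rad/s
x(θ) = r cosθ + √(L² − r² sin²θ); with ω constant, a = ω²·d²x/dθ².
d²x/dθ² = −r cosθ − r²(cos2θ)/√u − r⁴ sin²2θ/(4u^{3/2}),  u = L² − r² sin²θ = 0.0563861 m².
Substituting r = 0.0539 m, L = 0.241 m, θ = 130.2°: d²x/dθ² = +0.036677 m.
a = ω²·d²x/dθ² = (598)²·(+0.036677) = +13117 m/s²;  |a| = 13117 m/s².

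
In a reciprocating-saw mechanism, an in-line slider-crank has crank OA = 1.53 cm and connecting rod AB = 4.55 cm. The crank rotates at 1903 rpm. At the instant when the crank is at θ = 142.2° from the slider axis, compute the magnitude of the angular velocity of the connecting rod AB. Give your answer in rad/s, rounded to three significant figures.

54.1

ω = 199.3 rad/s (converted from 1903 rpm).
The rod makes angle φ with the slider axis where L sinφ = r sinθ; differentiating, L cosφ·φ̇ = r ω cosθ.
L cosφ = √(L² − r² sin²θ) = 0.044523 m.
|ω_rod| = r ω |cosθ| / √(L² − r² sin²θ) = 0.0153·199.3·0.79016/0.044523 = 54.111 rad/s.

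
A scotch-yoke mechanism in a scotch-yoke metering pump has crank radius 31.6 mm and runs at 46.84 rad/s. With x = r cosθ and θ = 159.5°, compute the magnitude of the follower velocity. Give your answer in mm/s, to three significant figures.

ω = 46.84 rad/s
x = r cosθ ⇒ ẋ = −rω sinθ.
|v| = rω|sinθ| = 0.0316·46.84·|sin 159.5°| = 0.51836 m/s = 518.36 mm/s.

518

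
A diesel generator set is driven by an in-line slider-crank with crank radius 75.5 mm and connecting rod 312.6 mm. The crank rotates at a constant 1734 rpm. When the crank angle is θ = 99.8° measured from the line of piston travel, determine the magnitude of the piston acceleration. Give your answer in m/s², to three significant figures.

ω = 2π·1734/60 = 181.6 rad/s
x(θ) = r cosθ + √(L² − r² sin²θ); with ω constant, a = ω²·d²x/dθ².
d²x/dθ² = −r cosθ − r²(cos2θ)/√u − r⁴ sin²2θ/(4u^{3/2}),  u = L² − r² sin²θ = 0.0921837 m².
Substituting r = 0.0755 m, L = 0.3126 m, θ = 99.8°: d²x/dθ² = +0.030505 m.
a = ω²·d²x/dθ² = (181.6)²·(+0.030505) = +1005.8 m/s²;  |a| = 1005.8 m/s².

1010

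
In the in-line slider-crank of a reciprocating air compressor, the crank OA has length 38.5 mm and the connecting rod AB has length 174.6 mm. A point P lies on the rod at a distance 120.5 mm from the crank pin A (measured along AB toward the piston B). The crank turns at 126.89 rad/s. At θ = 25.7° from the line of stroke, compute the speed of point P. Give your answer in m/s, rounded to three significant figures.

2.77

ω = 126.9 rad/s.  Crank-pin speed |V_A| = rω = 4.8853 m/s, perpendicular to OA.
Rod angle: sinφ = −(r/L) sinθ ⇒ φ = -5.487°; ω_rod = −rω cosθ/√(L²−r²sin²θ) = -25.328 rad/s.
V_P = V_A + ω_rod × AP, with AP = 0.1205 m along the rod.
Components: V_Px = −rω sinθ − a·ω_rod·sinφ = -2.4104 m/s;  V_Py = rω cosθ + a·ω_rod·cosφ = +1.364 m/s.
|V_P| = √(V_Px² + V_Py²) = 2.7695 m/s.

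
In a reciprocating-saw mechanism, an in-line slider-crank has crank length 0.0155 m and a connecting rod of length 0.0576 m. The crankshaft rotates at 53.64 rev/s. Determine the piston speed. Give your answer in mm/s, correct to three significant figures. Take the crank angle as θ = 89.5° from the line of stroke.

ω = 2π·53.6 = 337 rad/s
For an in-line slider-crank, x = r cosθ + √(L² − r² sin²θ), so v = −rω sinθ·[1 + r cosθ/√(L² − r² sin²θ)].
With r = 0.0155 m, L = 0.0576 m, θ = 89.5°: √(L² − r² sin²θ) = 0.055475 m.
v = −0.0155·337·0.99996·[1 + 0.0155·0.00873/0.055475] = -5.2365 m/s.
|v| = 5.2365 m/s = 5236.5 mm/s.

5240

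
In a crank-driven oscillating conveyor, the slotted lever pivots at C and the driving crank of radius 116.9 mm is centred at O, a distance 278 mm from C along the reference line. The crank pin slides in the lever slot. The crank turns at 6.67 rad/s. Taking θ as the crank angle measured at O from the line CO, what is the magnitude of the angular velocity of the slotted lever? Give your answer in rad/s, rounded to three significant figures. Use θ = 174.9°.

4.76

ω = 6.67 rad/s
Crank pin A relative to C: A = (d + r cosθ, r sinθ); lever angle φ = atan2(r sinθ, d + r cosθ).
Differentiating tanφ: φ̇ = rω(d cosθ + r)/(d² + r² + 2dr cosθ).
d² + r² + 2dr cosθ = |CA|² = 0.0262105 m²;  d cosθ + r = -0.16 m.
|ω_lever| = |0.1169·6.67·-0.16| / 0.0262105 = 4.7597 rad/s.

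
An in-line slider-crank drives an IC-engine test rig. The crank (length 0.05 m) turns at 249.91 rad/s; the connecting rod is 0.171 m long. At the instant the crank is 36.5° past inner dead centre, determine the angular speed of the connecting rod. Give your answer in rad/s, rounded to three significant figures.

59.6

ω = 249.9 rad/s
The rod makes angle φ with the slider axis where L sinφ = r sinθ; differentiating, L cosφ·φ̇ = r ω cosθ.
L cosφ = √(L² − r² sin²θ) = 0.16839 m.
|ω_rod| = r ω |cosθ| / √(L² − r² sin²θ) = 0.05·249.9·0.80386/0.16839 = 59.649 rad/s.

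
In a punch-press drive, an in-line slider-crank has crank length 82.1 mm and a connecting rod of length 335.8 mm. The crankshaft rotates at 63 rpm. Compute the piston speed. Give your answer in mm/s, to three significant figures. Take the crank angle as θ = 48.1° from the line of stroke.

470

ω = 2π·63/60 = 6.597 rad/s
For an in-line slider-crank, x = r cosθ + √(L² − r² sin²θ), so v = −rω sinθ·[1 + r cosθ/√(L² − r² sin²θ)].
With r = 0.0821 m, L = 0.3358 m, θ = 48.1°: √(L² − r² sin²θ) = 0.33019 m.
v = −0.0821·6.597·0.74431·[1 + 0.0821·0.66783/0.33019] = -0.47009 m/s.
|v| = 0.47009 m/s = 470.09 mm/s.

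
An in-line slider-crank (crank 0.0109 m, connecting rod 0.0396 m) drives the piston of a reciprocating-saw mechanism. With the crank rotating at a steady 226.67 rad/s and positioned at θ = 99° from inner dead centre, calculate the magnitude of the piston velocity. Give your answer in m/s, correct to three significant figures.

ω = 226.7 rad/s
For an in-line slider-crank, x = r cosθ + √(L² − r² sin²θ), so v = −rω sinθ·[1 + r cosθ/√(L² − r² sin²θ)].
With r = 0.0109 m, L = 0.0396 m, θ = 99°: √(L² − r² sin²θ) = 0.038108 m.
v = −0.0109·226.7·0.98769·[1 + 0.0109·-0.15643/0.038108] = -2.3311 m/s.
|v| = 2.3311 m/s.

2.33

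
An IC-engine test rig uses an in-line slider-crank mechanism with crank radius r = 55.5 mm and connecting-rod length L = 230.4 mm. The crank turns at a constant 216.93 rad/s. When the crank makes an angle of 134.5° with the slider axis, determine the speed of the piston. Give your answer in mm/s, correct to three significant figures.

ω = 216.9 rad/s
For an in-line slider-crank, x = r cosθ + √(L² − r² sin²θ), so v = −rω sinθ·[1 + r cosθ/√(L² − r² sin²θ)].
With r = 0.0555 m, L = 0.2304 m, θ = 134.5°: √(L² − r² sin²θ) = 0.22697 m.
v = −0.0555·216.9·0.71325·[1 + 0.0555·-0.70091/0.22697] = -7.1155 m/s.
|v| = 7.1155 m/s = 7115.5 mm/s.

7120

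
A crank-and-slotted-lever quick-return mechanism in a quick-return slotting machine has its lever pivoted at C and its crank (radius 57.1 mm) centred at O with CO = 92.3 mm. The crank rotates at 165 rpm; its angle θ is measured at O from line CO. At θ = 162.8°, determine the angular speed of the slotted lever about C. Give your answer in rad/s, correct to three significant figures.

17.9

ω = 17.28 rad/s (from 165 rpm).
Crank pin A relative to C: A = (d + r cosθ, r sinθ); lever angle φ = atan2(r sinθ, d + r cosθ).
Differentiating tanφ: φ̇ = rω(d cosθ + r)/(d² + r² + 2dr cosθ).
d² + r² + 2dr cosθ = |CA|² = 0.00171044 m²;  d cosθ + r = -0.031072 m.
|ω_lever| = |0.0571·17.28·-0.031072| / 0.00171044 = 17.923 rad/s.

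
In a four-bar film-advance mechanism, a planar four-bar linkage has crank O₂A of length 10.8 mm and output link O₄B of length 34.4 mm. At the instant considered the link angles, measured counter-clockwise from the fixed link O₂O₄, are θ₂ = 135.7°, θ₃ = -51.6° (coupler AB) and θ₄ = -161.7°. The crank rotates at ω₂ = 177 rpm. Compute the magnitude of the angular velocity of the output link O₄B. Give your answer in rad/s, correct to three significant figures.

0.787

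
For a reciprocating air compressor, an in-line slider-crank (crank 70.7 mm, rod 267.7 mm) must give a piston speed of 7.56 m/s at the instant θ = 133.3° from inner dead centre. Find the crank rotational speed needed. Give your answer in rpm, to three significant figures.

1720

For an in-line slider-crank, |v_piston| = rω|sinθ|·[1 + r cosθ/√(L² − r² sin²θ)].
With r = 0.0707 m, L = 0.2677 m, θ = 133.3°: the bracketed kinematic factor |dx/dθ| = 0.041957 m.
ω = v/|dx/dθ| = 7.56/0.041957 = 180.18 rad/s.
N = 60ω/(2π) = 1720.6 rpm.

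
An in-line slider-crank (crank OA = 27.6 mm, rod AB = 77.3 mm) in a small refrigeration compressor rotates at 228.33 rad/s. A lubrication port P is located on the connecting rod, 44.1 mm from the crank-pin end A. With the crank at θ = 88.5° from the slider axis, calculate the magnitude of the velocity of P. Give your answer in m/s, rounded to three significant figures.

ω = 228.3 rad/s.  Crank-pin speed |V_A| = rω = 6.3019 m/s, perpendicular to OA.
Rod angle: sinφ = −(r/L) sinθ ⇒ φ = -20.912°; ω_rod = −rω cosθ/√(L²−r²sin²θ) = -2.2846 rad/s.
V_P = V_A + ω_rod × AP, with AP = 0.0441 m along the rod.
Components: V_Px = −rω sinθ − a·ω_rod·sinφ = -6.3357 m/s;  V_Py = rω cosθ + a·ω_rod·cosφ = +0.070852 m/s.
|V_P| = √(V_Px² + V_Py²) = 6.3361 m/s.

6.34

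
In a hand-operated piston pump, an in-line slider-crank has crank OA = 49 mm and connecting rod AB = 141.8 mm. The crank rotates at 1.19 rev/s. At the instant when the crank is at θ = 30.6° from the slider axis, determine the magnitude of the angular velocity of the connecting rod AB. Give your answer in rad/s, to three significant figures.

ω = 7.477 rad/s (converted from 1.19 rev/s).
The rod makes angle φ with the slider axis where L sinφ = r sinθ; differentiating, L cosφ·φ̇ = r ω cosθ.
L cosφ = √(L² − r² sin²θ) = 0.13959 m.
|ω_rod| = r ω |cosθ| / √(L² − r² sin²θ) = 0.049·7.477·0.86074/0.13959 = 2.2591 rad/s.

2.26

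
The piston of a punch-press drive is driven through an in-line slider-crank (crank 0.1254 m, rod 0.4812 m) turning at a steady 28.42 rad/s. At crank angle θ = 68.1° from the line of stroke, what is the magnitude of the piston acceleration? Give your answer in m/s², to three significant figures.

ω = 28.42 rad/s
x(θ) = r cosθ + √(L² − r² sin²θ); with ω constant, a = ω²·d²x/dθ².
d²x/dθ² = −r cosθ − r²(cos2θ)/√u − r⁴ sin²2θ/(4u^{3/2}),  u = L² − r² sin²θ = 0.218016 m².
Substituting r = 0.1254 m, L = 0.4812 m, θ = 68.1°: d²x/dθ² = -0.022756 m.
a = ω²·d²x/dθ² = (28.42)²·(-0.022756) = -18.38 m/s²;  |a| = 18.38 m/s².

18.4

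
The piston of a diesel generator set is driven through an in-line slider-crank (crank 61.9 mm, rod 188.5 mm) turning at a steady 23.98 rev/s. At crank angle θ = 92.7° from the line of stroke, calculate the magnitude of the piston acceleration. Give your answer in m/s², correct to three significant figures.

552

ω = 2π·24 = 150.7 rad/s
x(θ) = r cosθ + √(L² − r² sin²θ); with ω constant, a = ω²·d²x/dθ².
d²x/dθ² = −r cosθ − r²(cos2θ)/√u − r⁴ sin²2θ/(4u^{3/2}),  u = L² − r² sin²θ = 0.0317091 m².
Substituting r = 0.0619 m, L = 0.1885 m, θ = 92.7°: d²x/dθ² = +0.024332 m.
a = ω²·d²x/dθ² = (150.7)²·(+0.024332) = +552.38 m/s²;  |a| = 552.38 m/s².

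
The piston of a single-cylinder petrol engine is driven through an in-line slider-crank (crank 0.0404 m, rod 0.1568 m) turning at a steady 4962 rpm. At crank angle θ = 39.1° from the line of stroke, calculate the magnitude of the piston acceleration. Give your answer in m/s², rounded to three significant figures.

9090

ω = 2π·4962/60 = 519.6 rad/s
x(θ) = r cosθ + √(L² − r² sin²θ); with ω constant, a = ω²·d²x/dθ².
d²x/dθ² = −r cosθ − r²(cos2θ)/√u − r⁴ sin²2θ/(4u^{3/2}),  u = L² − r² sin²θ = 0.023937 m².
Substituting r = 0.0404 m, L = 0.1568 m, θ = 39.1°: d²x/dθ² = -0.033682 m.
a = ω²·d²x/dθ² = (519.6)²·(-0.033682) = -9094.3 m/s²;  |a| = 9094.3 m/s².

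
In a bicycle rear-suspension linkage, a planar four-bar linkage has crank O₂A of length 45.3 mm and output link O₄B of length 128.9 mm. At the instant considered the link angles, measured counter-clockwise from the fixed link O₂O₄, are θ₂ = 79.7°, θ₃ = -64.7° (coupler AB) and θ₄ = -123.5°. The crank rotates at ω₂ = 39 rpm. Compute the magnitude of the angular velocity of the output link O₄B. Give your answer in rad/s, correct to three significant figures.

0.977

ω₂ = 4.084 rad/s (from 39 rpm).
Differentiating the loop-closure r₂e^{iθ₂}+r₃e^{iθ₃}=r₁+r₄e^{iθ₄} gives r₂ω₂e^{iθ₂}+r₃ω₃e^{iθ₃}=r₄ω₄e^{iθ₄}.
Eliminating the other unknown: ω₄ = r₂ω₂ sin(θ₂−θ₃) / [r₄ sin(θ₄−θ₃)].
Numerator sine = +0.58212; denominator sine = -0.85536.
Result = 0.0453·4.084·(+0.58212) / (0.1289·(-0.85536)) = -0.97679 rad/s; magnitude 0.97679 rad/s.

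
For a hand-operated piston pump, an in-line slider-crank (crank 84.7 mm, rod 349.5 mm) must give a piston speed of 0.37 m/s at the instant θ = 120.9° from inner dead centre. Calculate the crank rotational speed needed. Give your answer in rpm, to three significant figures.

55.7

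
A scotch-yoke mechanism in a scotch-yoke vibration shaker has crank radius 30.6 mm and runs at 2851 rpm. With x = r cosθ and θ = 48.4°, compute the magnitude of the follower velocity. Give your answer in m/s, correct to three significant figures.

ω = 298.6 rad/s (from 2851 rpm).
x = r cosθ ⇒ ẋ = −rω sinθ.
|v| = rω|sinθ| = 0.0306·298.6·|sin 48.4°| = 6.8317 m/s.

6.83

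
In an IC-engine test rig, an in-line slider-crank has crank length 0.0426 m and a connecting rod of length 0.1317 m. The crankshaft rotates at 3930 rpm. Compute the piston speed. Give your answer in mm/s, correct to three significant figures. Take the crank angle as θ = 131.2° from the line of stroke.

ω = 2π·3930/60 = 411.5 rad/s
For an in-line slider-crank, x = r cosθ + √(L² − r² sin²θ), so v = −rω sinθ·[1 + r cosθ/√(L² − r² sin²θ)].
With r = 0.0426 m, L = 0.1317 m, θ = 131.2°: √(L² − r² sin²θ) = 0.12774 m.
v = −0.0426·411.5·0.75241·[1 + 0.0426·-0.65869/0.12774] = -10.294 m/s.
|v| = 10.294 m/s = 10294 mm/s.

10300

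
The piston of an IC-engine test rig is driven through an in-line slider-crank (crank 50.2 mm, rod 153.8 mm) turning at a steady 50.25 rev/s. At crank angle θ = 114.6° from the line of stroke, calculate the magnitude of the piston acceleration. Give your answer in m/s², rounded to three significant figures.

3170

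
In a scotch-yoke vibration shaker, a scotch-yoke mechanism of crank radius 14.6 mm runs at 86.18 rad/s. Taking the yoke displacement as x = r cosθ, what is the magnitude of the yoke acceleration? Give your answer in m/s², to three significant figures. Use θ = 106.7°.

ω = 86.18 rad/s
x = r cosθ ⇒ ẍ = −rω² cosθ (ω constant).
|a| = rω²|cosθ| = 0.0146·(86.18)²·|cos 106.7°| = 31.16 m/s².

31.2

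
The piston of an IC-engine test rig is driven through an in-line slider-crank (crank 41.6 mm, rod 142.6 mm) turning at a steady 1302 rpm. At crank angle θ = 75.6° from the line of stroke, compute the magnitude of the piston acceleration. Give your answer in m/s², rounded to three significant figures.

ω = 2π·1302/60 = 136.3 rad/s
x(θ) = r cosθ + √(L² − r² sin²θ); with ω constant, a = ω²·d²x/dθ².
d²x/dθ² = −r cosθ − r²(cos2θ)/√u − r⁴ sin²2θ/(4u^{3/2}),  u = L² − r² sin²θ = 0.0187112 m².
Substituting r = 0.0416 m, L = 0.1426 m, θ = 75.6°: d²x/dθ² = +0.00067304 m.
a = ω²·d²x/dθ² = (136.3)²·(+0.00067304) = +12.512 m/s²;  |a| = 12.512 m/s².

12.5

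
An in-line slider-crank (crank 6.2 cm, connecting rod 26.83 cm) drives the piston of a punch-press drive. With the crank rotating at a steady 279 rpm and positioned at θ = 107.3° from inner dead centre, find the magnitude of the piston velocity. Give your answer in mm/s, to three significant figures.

1610

ω = 2π·279/60 = 29.22 rad/s
For an in-line slider-crank, x = r cosθ + √(L² − r² sin²θ), so v = −rω sinθ·[1 + r cosθ/√(L² − r² sin²θ)].
With r = 0.062 m, L = 0.2683 m, θ = 107.3°: √(L² − r² sin²θ) = 0.26169 m.
v = −0.062·29.22·0.95476·[1 + 0.062·-0.29737/0.26169] = -1.6076 m/s.
|v| = 1.6076 m/s = 1607.6 mm/s.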